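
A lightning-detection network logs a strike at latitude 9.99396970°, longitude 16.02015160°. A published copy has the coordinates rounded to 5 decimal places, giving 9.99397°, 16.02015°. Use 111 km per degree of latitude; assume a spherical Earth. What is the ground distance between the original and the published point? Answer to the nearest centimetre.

18 centimetres

The latitude changed by -0.00000030° and the longitude by +0.00000160°.
N–S: -0.00000030° × 111000 m/° = -0.0333 m.
East–west at this latitude: 0.00000160° × 111000 × cos 9.99397° ≈ 0.00000160 × 109316 = 0.174905 m.
Distance: √(0.0333² + 0.174905²) ≈ 0.178047 m.
That is 0.178047 m = 17.805 cm.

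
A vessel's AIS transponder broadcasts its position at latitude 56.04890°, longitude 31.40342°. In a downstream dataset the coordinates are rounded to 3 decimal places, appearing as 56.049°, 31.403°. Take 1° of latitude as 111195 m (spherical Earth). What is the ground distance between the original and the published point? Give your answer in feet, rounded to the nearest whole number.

93 feet

The latitude changed by -0.00010° and the longitude by +0.00042°.
North–south shift: -0.00010 × 111195 = -11.1195 m.
East–west at this latitude: 0.00042° × 111195 × cos 56.049° ≈ 0.00042 × 62100.6 = 26.0822 m.
Combined displacement = (11.1195² + 26.0822²)^½ ≈ 28.3536 m.
Converting: 28.3536 m × 3.2808 ft/m ≈ 93.024 ft.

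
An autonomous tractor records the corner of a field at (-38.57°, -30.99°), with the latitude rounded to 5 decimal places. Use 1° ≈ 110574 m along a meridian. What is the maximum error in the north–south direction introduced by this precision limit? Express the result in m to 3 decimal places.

0.553 m

Rounding to 5 decimal places leaves the latitude within ±5e-06° of the true value.
North–south distance: 5e-06° × 110574 m/° = 0.55287 m.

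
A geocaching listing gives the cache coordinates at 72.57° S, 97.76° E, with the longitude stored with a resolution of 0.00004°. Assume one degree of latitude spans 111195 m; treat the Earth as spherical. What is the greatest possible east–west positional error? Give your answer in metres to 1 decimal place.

0.7 metres

With a 0.00004° grid the true value lies within half a step, ±0.00004°/2 = ±2e-05°, of the stored one.
One degree of longitude at 72.57° is 111195 × cos 72.57° ≈ 111195 × 0.2995 = 33307.4 m.
East–west error: 2e-05° × 33307.4 m/° ≈ 0.666148 m.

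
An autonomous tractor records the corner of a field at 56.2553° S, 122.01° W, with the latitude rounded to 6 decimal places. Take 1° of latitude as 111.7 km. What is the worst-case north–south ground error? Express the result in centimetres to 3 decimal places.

Rounding to 6 decimal places leaves the latitude within ±5e-07° of the true value.
North–south distance: 5e-07° × 111700 m/° = 0.05585 m.
That is 0.05585 m = 5.585 cm.

5.585 centimetres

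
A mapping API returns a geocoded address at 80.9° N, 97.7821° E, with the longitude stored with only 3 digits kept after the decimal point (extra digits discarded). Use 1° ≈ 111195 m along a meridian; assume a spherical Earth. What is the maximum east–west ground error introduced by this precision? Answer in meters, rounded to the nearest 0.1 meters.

Truncating at 3 decimal places can drop up to a full unit in the last place, so the longitude may be off by as much as 0.001°.
Parallels shrink by cos φ, so at 80.9° a degree of longitude is 111195 × 0.1582 ≈ 17586.4 m.
So at most 0.001° × 17586.4 ≈ 17.5864 m east–west.

17.6 meters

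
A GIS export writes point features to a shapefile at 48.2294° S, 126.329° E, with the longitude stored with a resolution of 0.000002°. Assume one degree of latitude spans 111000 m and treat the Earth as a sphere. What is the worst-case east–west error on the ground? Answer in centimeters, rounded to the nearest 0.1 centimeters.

7.4 centimeters

With a 0.000002° grid the true value lies within half a step, ±0.000002°/2 = ±1e-06°, of the stored one.
Parallels shrink by cos φ, so at 48.2294° a degree of longitude is 111000 × 0.6661 ≈ 73942.6 m.
Maximum E–W displacement: 1e-06 × 73942.6 = 0.0739426 m.
That is 0.0739426 m = 7.3943 cm.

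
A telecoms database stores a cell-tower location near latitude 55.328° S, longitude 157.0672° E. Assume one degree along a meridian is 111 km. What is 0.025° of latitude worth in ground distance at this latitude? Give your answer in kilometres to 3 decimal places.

0.025° × 111000 m/° = 2775 m.
That is 2775 m = 2.775 km.

2.775 kilometres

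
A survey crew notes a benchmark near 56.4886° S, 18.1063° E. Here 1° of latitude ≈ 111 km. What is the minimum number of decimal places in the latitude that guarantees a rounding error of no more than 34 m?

One degree of latitude covers 111000 m.
N decimal places → at most half a unit in the last place, 0.5 × 10⁻ᴺ° = 111000/2 × 10⁻ᴺ m.
Need 0.5 × 111000 × 10⁻ᴺ ≤ 34 → 10⁻ᴺ ≤ 6.126e-04, so N ≥ 3.21.
At 3 places the error can reach 55.5 m, but 4 places keeps it to 5.55 m.

4 decimal places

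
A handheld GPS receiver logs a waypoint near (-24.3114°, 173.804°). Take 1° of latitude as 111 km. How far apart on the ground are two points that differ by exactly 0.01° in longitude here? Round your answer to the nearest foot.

3319 feet

At 24.3114° a degree of longitude is 111000 × cos 24.3114° ≈ 101157 m, so 0.01° corresponds to 1011.57 m.
Converting: 1011.57 m × 3.2808 ft/m ≈ 3318.8 ft.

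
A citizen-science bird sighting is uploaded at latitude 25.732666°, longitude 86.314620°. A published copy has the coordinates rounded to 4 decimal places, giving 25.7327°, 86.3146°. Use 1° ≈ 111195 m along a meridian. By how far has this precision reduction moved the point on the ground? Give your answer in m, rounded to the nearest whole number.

Δlat = 25.732666 − 25.7327 = -0.000034°; Δlon = 86.314620 − 86.3146 = +0.000020°.
N–S: -0.000034° × 111195 m/° = -3.78063 m.
East–west at this latitude: 0.000020° × 111195 × cos 25.7327° ≈ 0.000020 × 100168 = 2.00335 m.
Combined displacement = (3.78063² + 2.00335²)^½ ≈ 4.27862 m.

4 m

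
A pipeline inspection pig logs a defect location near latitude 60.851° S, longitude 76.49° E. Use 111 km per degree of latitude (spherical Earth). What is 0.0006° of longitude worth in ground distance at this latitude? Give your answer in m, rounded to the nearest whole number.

0.0006° of longitude at 60.851° is 0.0006 × 111000 × cos 60.851° ≈ 0.0006 × 54066.2 = 32.4397 m.

32 m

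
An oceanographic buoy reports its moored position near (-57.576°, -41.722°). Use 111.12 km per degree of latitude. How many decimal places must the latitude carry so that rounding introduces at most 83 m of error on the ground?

3 decimal places

One degree of latitude covers 111120 m.
N decimal places → at most half a unit in the last place, 0.5 × 10⁻ᴺ° = 111120/2 × 10⁻ᴺ m.
Setting 55560 × 10⁻ᴺ ≤ 83 gives 10ᴺ ≥ 669.4, i.e. N ≥ 2.83.
At 2 places the error can reach 556 m, but 3 places keeps it to 55.6 m.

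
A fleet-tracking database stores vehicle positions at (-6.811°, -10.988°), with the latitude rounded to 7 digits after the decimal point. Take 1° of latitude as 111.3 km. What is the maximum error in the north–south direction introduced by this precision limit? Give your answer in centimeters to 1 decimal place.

Rounding to 7 decimal places leaves the latitude within ±5e-08° of the true value.
Along the meridian that is 5e-08° × 111300 m/° = 0.005565 m.
That is 0.005565 m = 0.5565 cm.

0.6 centimeters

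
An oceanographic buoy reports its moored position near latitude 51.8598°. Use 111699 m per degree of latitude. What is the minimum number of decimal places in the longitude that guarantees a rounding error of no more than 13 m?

At 51.8598° one degree of longitude covers 111699 × cos 51.8598° ≈ 111699 × 0.6176 ≈ 68983.9 m.
N decimal places → at most half a unit in the last place, 0.5 × 10⁻ᴺ° = 68983.9/2 × 10⁻ᴺ m.
Need 0.5 × 68983.9 × 10⁻ᴺ ≤ 13 → 10⁻ᴺ ≤ 3.769e-04, so N ≥ 3.42.
So 4 decimal places suffice (3.45 m); 3 would allow up to 34.5 m.

4 decimal places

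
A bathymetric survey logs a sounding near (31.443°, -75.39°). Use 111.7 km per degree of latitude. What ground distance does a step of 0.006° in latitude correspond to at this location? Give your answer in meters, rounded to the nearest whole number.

0.006° × 111700 m/° = 670.2 m.

670 meters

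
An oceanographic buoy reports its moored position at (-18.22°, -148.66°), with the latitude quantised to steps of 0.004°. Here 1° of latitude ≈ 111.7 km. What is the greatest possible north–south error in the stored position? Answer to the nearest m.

223 m

With a 0.004° grid the true value lies within half a step, ±0.004°/2 = ±0.002°, of the stored one.
So the N–S error is at most 0.002 × 111700 = 223.4 m.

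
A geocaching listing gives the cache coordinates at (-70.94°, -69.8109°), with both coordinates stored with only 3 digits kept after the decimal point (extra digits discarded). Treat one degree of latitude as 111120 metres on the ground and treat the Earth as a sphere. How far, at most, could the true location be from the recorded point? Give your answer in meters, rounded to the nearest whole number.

Truncating at 3 decimal places can drop up to a full unit in the last place, so each coordinate may be off by as much as 0.001°.
North–south component: 0.001° × 111120 = 111.12 m.
E–W at 70.94°: 0.001° × 111120 × cos 70.94° = 0.001 × 111120 × 0.3266 ≈ 36.2871 m.
Worst case both components are at the extreme and orthogonal: √(111.12² + 36.2871²) ≈ 116.895 m.

117 meters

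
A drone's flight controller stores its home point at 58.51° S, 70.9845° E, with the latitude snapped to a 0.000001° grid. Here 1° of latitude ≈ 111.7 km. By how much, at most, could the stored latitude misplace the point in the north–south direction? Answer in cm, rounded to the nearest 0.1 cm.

5.6 cm

With a 0.000001° grid the true value lies within half a step, ±0.000001°/2 = ±5e-07°, of the stored one.
Along the meridian that is 5e-07° × 111700 m/° = 0.05585 m.
That is 0.05585 m = 5.585 cm.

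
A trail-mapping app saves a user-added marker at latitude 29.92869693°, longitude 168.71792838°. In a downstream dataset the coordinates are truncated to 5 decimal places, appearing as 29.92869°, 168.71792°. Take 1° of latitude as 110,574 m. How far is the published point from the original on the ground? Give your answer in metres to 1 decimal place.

The latitude changed by +0.00000693° and the longitude by +0.00000838°.
N–S: 0.00000693° × 110574 m/° = 0.766278 m.
East–west at this latitude: 0.00000838° × 110574 × cos 29.9287° ≈ 0.00000838 × 95828.6 = 0.803044 m.
Hypotenuse of the two orthogonal shifts: √(0.766278² + 0.803044²) = 1.10998 m.

1.1 metres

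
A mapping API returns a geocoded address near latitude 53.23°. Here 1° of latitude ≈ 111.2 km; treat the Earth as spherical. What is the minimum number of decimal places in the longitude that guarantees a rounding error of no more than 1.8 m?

5 decimal places

At 53.23° one degree of longitude covers 111200 × cos 53.23° ≈ 111200 × 0.5986 ≈ 66564.8 m.
N decimal places → at most half a unit in the last place, 0.5 × 10⁻ᴺ° = 66564.8/2 × 10⁻ᴺ m.
Need 0.5 × 66564.8 × 10⁻ᴺ ≤ 1.8 → 10⁻ᴺ ≤ 5.408e-05, so N ≥ 4.27.
So 5 decimal places suffice (0.333 m); 4 would allow up to 3.33 m.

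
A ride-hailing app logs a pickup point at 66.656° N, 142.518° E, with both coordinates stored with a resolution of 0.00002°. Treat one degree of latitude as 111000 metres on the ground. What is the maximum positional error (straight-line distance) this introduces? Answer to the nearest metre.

With a 0.00002° grid the true value lies within half a step, ±0.00002°/2 = ±1e-05°, of the stored one.
N–S: 1e-05° × 111000 m/° = 1.11 m.
E–W at 66.656°: 1e-05° × 111000 × cos 66.656° = 1e-05 × 111000 × 0.3963 ≈ 0.439838 m.
Combining orthogonally: (1.11² + 0.439838²)^½ ≈ 1.19397 m.

1 metres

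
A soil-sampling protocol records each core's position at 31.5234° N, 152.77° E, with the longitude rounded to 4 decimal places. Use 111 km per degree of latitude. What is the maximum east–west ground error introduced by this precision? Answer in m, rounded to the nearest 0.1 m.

4.7 m

Rounding to 4 decimal places leaves the longitude within ±5e-05° of the true value.
Parallels shrink by cos φ, so at 31.5234° a degree of longitude is 111000 × 0.8524 ≈ 94619.4 m.
So at most 5e-05° × 94619.4 ≈ 4.73097 m east–west.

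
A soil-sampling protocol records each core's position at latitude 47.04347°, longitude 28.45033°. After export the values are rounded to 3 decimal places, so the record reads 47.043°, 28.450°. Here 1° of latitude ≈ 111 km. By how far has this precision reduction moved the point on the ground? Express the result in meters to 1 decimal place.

The latitude changed by +0.00047° and the longitude by +0.00033°.
N–S: 0.00047° × 111000 m/° = 52.17 m.
E–W at 47.043°: 0.00033° × 111000 × cos 47.043° = 0.00033 × 111000 × 0.6814 ≈ 24.9615 m.
Hypotenuse of the two orthogonal shifts: √(52.17² + 24.9615²) = 57.8341 m.

57.8 meters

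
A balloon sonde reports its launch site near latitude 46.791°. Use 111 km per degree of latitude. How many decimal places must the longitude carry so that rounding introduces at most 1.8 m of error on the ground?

5

At 46.791° one degree of longitude covers 111000 × cos 46.791° ≈ 111000 × 0.6847 ≈ 75997.4 m.
Rounding to N decimal places gives at most 0.5 × 10⁻ᴺ degrees of error, i.e. 0.5 × 10⁻ᴺ × 75997.4 m.
Need 0.5 × 75997.4 × 10⁻ᴺ ≤ 1.8 → 10⁻ᴺ ≤ 4.737e-05, so N ≥ 4.32.
So 5 decimal places suffice (0.38 m); 4 would allow up to 3.8 m.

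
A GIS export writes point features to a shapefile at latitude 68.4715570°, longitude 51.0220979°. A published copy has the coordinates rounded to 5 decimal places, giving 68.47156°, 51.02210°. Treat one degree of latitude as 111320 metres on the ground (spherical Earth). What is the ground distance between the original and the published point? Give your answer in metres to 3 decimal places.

The latitude changed by -0.0000030° and the longitude by -0.0000021°.
N–S: -0.0000030° × 111320 m/° = -0.33396 m.
E–W at 68.4716°: -0.0000021° × 111320 × cos 68.4716° = -0.0000021 × 111320 × 0.3670 ≈ -0.0857857 m.
Combined displacement = (0.33396² + 0.0857857²)^½ ≈ 0.344802 m.

0.345 metres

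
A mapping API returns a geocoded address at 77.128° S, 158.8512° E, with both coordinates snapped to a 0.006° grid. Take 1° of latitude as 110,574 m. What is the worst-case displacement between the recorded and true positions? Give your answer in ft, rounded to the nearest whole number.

With a 0.006° grid the true value lies within half a step, ±0.006°/2 = ±0.003°, of the stored one.
N–S: 0.003° × 110574 m/° = 331.722 m.
Longitude error → 0.003 × 110574 × cos 77.128° = 0.003 × 110574 × 0.2228 ≈ 73.8989 m.
Combining orthogonally: (331.722² + 73.8989²)^½ ≈ 339.854 m.
In feet: 339.854 m ÷ 0.3048 ≈ 1115 ft.

1115 ft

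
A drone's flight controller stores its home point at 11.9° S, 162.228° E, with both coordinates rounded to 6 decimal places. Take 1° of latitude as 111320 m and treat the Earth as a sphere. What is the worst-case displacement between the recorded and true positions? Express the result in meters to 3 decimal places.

0.078 meters

Rounding to 6 decimal places leaves each coordinate within ±5e-07° of the true value.
N–S: 5e-07° × 111320 m/° = 0.05566 m.
East–west component at 11.9°: 5e-07° × 111320 × cos 11.9° ≈ 5e-07 × 108928 ≈ 0.0544638 m.
Worst case both components are at the extreme and orthogonal: √(0.05566² + 0.0544638²) ≈ 0.0778739 m.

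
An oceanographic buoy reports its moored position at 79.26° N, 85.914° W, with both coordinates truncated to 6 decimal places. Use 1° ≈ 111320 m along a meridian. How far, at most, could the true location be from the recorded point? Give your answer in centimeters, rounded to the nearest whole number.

Truncating at 6 decimal places can drop up to a full unit in the last place, so each coordinate may be off by as much as 1e-06°.
North–south component: 1e-06° × 111320 = 0.11132 m.
E–W at 79.26°: 1e-06° × 111320 × cos 79.26° = 1e-06 × 111320 × 0.1864 ≈ 0.0207448 m.
The two errors are perpendicular, so the maximum displacement is √(0.11132² + 0.0207448²) ≈ 0.113236 m.
That is 0.113236 m = 11.324 cm.

11 centimeters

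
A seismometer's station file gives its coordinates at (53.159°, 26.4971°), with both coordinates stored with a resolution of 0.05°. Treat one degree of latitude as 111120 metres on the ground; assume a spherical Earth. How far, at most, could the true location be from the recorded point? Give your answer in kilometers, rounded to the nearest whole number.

With a 0.05° grid the true value lies within half a step, ±0.05°/2 = ±0.025°, of the stored one.
North–south component: 0.025° × 111120 = 2778 m.
East–west component at 53.159°: 0.025° × 111120 × cos 53.159° ≈ 0.025 × 66627.2 ≈ 1665.68 m.
Combining orthogonally: (2778² + 1665.68²)^½ ≈ 3239.1 m.
That is 3239.1 m = 3.2391 km.

3 kilometers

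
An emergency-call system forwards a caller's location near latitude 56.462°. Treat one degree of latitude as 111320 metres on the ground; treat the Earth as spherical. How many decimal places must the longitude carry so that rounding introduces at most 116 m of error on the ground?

3

At 56.462° one degree of longitude covers 111320 × cos 56.462° ≈ 111320 × 0.5525 ≈ 61503.2 m.
With N decimal places the half-ulp bound is 0.5·10⁻ᴺ°, or 0.5·10⁻ᴺ × 61503.2 m on the ground.
Setting 30751.6 × 10⁻ᴺ ≤ 116 gives 10ᴺ ≥ 265.1, i.e. N ≥ 2.42.
So 3 decimal places suffice (30.8 m); 2 would allow up to 308 m.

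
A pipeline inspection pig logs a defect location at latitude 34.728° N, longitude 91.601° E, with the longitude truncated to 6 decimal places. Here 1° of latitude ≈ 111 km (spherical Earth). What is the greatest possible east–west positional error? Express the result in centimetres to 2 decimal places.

9.12 centimetres

Truncating at 6 decimal places can drop up to a full unit in the last place, so the longitude may be off by as much as 1e-06°.
At latitude 34.728° a degree of longitude spans 111000 m × cos 34.728° = 111000 × 0.8219 ≈ 91227.1 m.
East–west error: 1e-06° × 91227.1 m/° ≈ 0.0912271 m.
That is 0.0912271 m = 9.1227 cm.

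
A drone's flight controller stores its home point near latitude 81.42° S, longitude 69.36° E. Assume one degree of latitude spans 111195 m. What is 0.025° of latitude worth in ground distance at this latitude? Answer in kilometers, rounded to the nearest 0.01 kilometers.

0.025° × 111195 m/° = 2779.88 m.
That is 2779.88 m = 2.7799 km.

2.78 kilometers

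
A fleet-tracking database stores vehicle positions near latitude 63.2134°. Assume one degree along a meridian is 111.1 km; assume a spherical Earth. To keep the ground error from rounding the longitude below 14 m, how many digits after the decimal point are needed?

At 63.2134° one degree of longitude covers 111100 × cos 63.2134° ≈ 111100 × 0.4507 ≈ 50069.3 m.
Rounding to N decimal places gives at most 0.5 × 10⁻ᴺ degrees of error, i.e. 0.5 × 10⁻ᴺ × 50069.3 m.
Need 0.5 × 50069.3 × 10⁻ᴺ ≤ 14 → 10⁻ᴺ ≤ 5.592e-04, so N ≥ 3.25.
At 3 places the error can reach 25 m, but 4 places keeps it to 2.5 m.

4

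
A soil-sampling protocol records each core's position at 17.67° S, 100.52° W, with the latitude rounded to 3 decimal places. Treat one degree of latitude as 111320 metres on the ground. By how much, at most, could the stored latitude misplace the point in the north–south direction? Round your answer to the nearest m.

56 m

Rounding to 3 decimal places leaves the latitude within ±0.0005° of the true value.
North–south distance: 0.0005° × 111320 m/° = 55.66 m.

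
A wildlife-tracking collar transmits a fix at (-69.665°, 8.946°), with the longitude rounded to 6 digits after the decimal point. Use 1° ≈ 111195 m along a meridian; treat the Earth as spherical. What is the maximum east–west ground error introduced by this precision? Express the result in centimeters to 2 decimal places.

Rounding to 6 decimal places leaves the longitude within ±5e-07° of the true value.
Parallels shrink by cos φ, so at 69.665° a degree of longitude is 111195 × 0.3475 ≈ 38641.2 m.
So at most 5e-07° × 38641.2 ≈ 0.0193206 m east–west.
That is 0.0193206 m = 1.9321 cm.

1.93 centimeters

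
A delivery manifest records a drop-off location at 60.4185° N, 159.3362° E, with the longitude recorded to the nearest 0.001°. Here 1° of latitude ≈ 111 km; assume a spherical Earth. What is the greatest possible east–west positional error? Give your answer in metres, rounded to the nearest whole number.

27 metres

Rounding to 3 decimal places leaves the longitude within ±0.0005° of the true value.
At latitude 60.4185° a degree of longitude spans 111000 m × cos 60.4185° = 111000 × 0.4937 ≈ 54796.4 m.
East–west error: 0.0005° × 54796.4 m/° ≈ 27.3982 m.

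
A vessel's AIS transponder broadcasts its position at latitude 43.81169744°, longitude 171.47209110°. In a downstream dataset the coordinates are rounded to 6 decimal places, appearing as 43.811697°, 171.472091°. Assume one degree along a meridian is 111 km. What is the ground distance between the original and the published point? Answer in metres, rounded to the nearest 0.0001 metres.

0.0495 metres

Δlat = 43.81169744 − 43.811697 = +0.00000044°; Δlon = 171.47209110 − 171.472091 = +0.00000010°.
N–S: 0.00000044° × 111000 m/° = 0.04884 m.
E–W at 43.8117°: 0.00000010° × 111000 × cos 43.8117° = 0.00000010 × 111000 × 0.7216 ≈ 0.00800997 m.
Hypotenuse of the two orthogonal shifts: √(0.04884² + 0.00800997²) = 0.0494925 m.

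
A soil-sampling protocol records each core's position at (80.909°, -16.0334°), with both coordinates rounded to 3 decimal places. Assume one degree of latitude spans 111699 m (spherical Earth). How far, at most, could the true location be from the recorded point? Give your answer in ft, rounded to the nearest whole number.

Rounding to 3 decimal places leaves each coordinate within ±0.0005° of the true value.
North–south component: 0.0005° × 111699 = 55.8495 m.
East–west component at 80.909°: 0.0005° × 111699 × cos 80.909° ≈ 0.0005 × 17648.8 ≈ 8.82439 m.
The two errors are perpendicular, so the maximum displacement is √(55.8495² + 8.82439²) ≈ 56.5423 m.
Converting: 56.5423 m × 3.2808 ft/m ≈ 185.51 ft.

186 ft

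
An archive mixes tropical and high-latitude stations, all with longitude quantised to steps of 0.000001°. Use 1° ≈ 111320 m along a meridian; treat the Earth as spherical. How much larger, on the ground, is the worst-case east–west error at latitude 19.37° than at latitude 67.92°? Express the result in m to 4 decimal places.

With a 0.000001° grid the true value lies within half a step, ±0.000001°/2 = ±5e-07°, of the stored one.
At 19.37°: 5e-07° × 111320 × cos 19.37° = 5e-07 × 111320 × 0.9434 ≈ 0.052509 m.
Error at 67.92° = 5e-07° × 111320 × cos 67.92° ≈ 0.05566 × 0.3759 = 0.020923 m.
So the lower-latitude error exceeds the higher by 0.052509 − 0.020923 = 0.031587 m.

0.0316 m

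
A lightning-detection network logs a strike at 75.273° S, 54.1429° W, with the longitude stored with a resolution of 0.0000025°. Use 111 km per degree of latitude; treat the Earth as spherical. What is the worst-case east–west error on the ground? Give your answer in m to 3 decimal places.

With a 0.0000025° grid the true value lies within half a step, ±0.0000025°/2 = ±1.25e-06°, of the stored one.
One degree of longitude at 75.273° is 111000 × cos 75.273° ≈ 111000 × 0.2542 = 28217.7 m.
Maximum E–W displacement: 1.25e-06 × 28217.7 = 0.0352722 m.

0.035 m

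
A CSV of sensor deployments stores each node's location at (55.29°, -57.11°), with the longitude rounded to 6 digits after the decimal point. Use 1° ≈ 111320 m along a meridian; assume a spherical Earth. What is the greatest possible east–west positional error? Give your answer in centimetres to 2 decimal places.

3.17 centimetres

Rounding to 6 decimal places leaves the longitude within ±5e-07° of the true value.
At latitude 55.29° a degree of longitude spans 111320 m × cos 55.29° = 111320 × 0.5694 ≈ 63388.2 m.
Maximum E–W displacement: 5e-07 × 63388.2 = 0.0316941 m.
That is 0.0316941 m = 3.1694 cm.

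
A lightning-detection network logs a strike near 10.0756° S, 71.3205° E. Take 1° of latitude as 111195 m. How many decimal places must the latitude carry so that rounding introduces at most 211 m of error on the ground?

3 decimal places

One degree of latitude covers 111195 m.
With N decimal places the half-ulp bound is 0.5·10⁻ᴺ°, or 0.5·10⁻ᴺ × 111195 m on the ground.
Setting 55597.5 × 10⁻ᴺ ≤ 211 gives 10ᴺ ≥ 263.5, i.e. N ≥ 2.42.
So 3 decimal places suffice (55.6 m); 2 would allow up to 556 m.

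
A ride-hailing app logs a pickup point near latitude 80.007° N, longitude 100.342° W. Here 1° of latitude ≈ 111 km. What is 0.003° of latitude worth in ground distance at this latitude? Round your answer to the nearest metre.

333 metres

Along a meridian 0.003° is 0.003 × 111000 = 333 m.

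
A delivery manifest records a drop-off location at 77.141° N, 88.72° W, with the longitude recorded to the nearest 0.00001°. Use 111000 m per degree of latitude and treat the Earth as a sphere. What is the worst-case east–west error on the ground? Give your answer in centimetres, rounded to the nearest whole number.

Rounding to 5 decimal places leaves the longitude within ±5e-06° of the true value.
One degree of longitude at 77.141° is 111000 × cos 77.141° ≈ 111000 × 0.2226 = 24703.3 m.
So at most 5e-06° × 24703.3 ≈ 0.123517 m east–west.
That is 0.123517 m = 12.352 cm.

12 centimetres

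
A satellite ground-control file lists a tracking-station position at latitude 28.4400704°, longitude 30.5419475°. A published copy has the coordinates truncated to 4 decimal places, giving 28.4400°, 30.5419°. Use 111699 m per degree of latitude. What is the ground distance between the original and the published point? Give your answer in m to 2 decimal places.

The latitude changed by +0.0000704° and the longitude by +0.0000475°.
North–south shift: 0.0000704 × 111699 = 7.86361 m.
East–west at this latitude: 0.0000475° × 111699 × cos 28.44° ≈ 0.0000475 × 98218.8 = 4.66539 m.
Hypotenuse of the two orthogonal shifts: √(7.86361² + 4.66539²) = 9.14343 m.

9.14 m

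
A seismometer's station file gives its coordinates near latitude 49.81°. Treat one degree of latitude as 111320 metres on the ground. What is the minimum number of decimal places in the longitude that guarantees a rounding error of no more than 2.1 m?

5

At 49.81° one degree of longitude covers 111320 × cos 49.81° ≈ 111320 × 0.6453 ≈ 71837.5 m.
N decimal places → at most half a unit in the last place, 0.5 × 10⁻ᴺ° = 71837.5/2 × 10⁻ᴺ m.
Need 0.5 × 71837.5 × 10⁻ᴺ ≤ 2.1 → 10⁻ᴺ ≤ 5.847e-05, so N ≥ 4.23.
So 5 decimal places suffice (0.359 m); 4 would allow up to 3.59 m.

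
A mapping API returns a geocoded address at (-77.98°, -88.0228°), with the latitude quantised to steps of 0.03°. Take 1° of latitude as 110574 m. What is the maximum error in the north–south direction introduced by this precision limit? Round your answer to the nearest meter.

With a 0.03° grid the true value lies within half a step, ±0.03°/2 = ±0.015°, of the stored one.
So the N–S error is at most 0.015 × 110574 = 1658.61 m.

1659 meters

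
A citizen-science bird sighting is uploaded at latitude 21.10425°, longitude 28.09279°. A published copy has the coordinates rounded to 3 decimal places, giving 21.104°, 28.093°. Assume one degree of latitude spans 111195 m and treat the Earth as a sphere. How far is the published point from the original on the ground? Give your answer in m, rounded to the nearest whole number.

35 m

The latitude changed by +0.00025° and the longitude by -0.00021°.
North–south shift: 0.00025 × 111195 = 27.7988 m.
E–W at 21.104°: -0.00021° × 111195 × cos 21.104° = -0.00021 × 111195 × 0.9329 ≈ -21.7848 m.
Hypotenuse of the two orthogonal shifts: √(27.7988² + 21.7848²) = 35.3178 m.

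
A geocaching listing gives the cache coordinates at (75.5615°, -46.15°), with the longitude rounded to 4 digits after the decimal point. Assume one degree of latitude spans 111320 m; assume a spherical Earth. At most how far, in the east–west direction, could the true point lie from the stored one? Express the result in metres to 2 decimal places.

Rounding to 4 decimal places leaves the longitude within ±5e-05° of the true value.
One degree of longitude at 75.5615° is 111320 × cos 75.5615° ≈ 111320 × 0.2493 = 27756.6 m.
Maximum E–W displacement: 5e-05 × 27756.6 = 1.38783 m.

1.39 metres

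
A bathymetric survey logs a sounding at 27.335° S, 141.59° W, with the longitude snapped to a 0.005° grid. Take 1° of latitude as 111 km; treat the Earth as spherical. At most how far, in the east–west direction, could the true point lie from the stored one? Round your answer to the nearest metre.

247 metres

With a 0.005° grid the true value lies within half a step, ±0.005°/2 = ±0.0025°, of the stored one.
Parallels shrink by cos φ, so at 27.335° a degree of longitude is 111000 × 0.8883 ≈ 98605.4 m.
Maximum E–W displacement: 0.0025 × 98605.4 = 246.513 m.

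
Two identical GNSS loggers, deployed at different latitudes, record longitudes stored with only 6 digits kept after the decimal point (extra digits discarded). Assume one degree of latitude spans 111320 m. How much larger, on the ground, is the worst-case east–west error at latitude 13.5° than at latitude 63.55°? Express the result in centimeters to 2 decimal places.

5.87 centimeters

Truncating at 6 decimal places can drop up to a full unit in the last place, so the longitude may be off by as much as 1e-06°.
Error at 13.5° = 1e-06° × 111320 × cos 13.5° ≈ 0.11132 × 0.9724 = 0.10824 m.
At 63.55°: 1e-06° × 111320 × cos 63.55° = 1e-06 × 111320 × 0.4454 ≈ 0.049584 m.
Difference: 0.10824 − 0.049584 = 0.05866 m.
That is 0.0586604 m = 5.866 cm.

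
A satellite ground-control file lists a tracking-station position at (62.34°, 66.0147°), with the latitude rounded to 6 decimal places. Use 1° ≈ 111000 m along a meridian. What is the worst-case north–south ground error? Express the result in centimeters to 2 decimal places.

5.55 centimeters

Rounding to 6 decimal places leaves the latitude within ±5e-07° of the true value.
So the N–S error is at most 5e-07 × 111000 = 0.0555 m.
That is 0.0555 m = 5.55 cm.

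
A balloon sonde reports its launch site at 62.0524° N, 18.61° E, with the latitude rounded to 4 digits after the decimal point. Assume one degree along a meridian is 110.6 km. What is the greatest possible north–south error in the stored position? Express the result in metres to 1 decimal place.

Rounding to 4 decimal places leaves the latitude within ±5e-05° of the true value.
Along the meridian that is 5e-05° × 110600 m/° = 5.53 m.

5.5 metres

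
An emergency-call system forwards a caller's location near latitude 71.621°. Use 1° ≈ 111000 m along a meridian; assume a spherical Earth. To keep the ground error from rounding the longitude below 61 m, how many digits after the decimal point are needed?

3 decimal places

At 71.621° one degree of longitude covers 111000 × cos 71.621° ≈ 111000 × 0.3153 ≈ 34998.4 m.
Rounding to N decimal places gives at most 0.5 × 10⁻ᴺ degrees of error, i.e. 0.5 × 10⁻ᴺ × 34998.4 m.
Need 0.5 × 34998.4 × 10⁻ᴺ ≤ 61 → 10⁻ᴺ ≤ 3.486e-03, so N ≥ 2.46.
So 3 decimal places suffice (17.5 m); 2 would allow up to 175 m.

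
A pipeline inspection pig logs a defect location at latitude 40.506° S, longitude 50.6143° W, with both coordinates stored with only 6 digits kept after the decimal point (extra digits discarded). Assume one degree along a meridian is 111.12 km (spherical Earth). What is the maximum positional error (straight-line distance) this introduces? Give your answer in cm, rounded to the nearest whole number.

Truncating at 6 decimal places can drop up to a full unit in the last place, so each coordinate may be off by as much as 1e-06°.
N–S: 1e-06° × 111120 m/° = 0.11112 m.
E–W at 40.506°: 1e-06° × 111120 × cos 40.506° = 1e-06 × 111120 × 0.7603 ≈ 0.0844888 m.
The two errors are perpendicular, so the maximum displacement is √(0.11112² + 0.0844888²) ≈ 0.139592 m.
That is 0.139592 m = 13.959 cm.

14 cm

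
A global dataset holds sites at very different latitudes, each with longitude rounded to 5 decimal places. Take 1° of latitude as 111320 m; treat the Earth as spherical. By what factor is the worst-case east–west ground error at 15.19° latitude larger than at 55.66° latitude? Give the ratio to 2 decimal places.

1.71

Rounding to 5 decimal places leaves the longitude within ±5e-06° of the true value.
At 15.19°: 5e-06° × 111320 × cos 15.19° = 5e-06 × 111320 × 0.9651 ≈ 0.53715 m.
Error at 55.66° = 5e-06° × 111320 × cos 55.66° ≈ 0.5566 × 0.5641 = 0.31398 m.
Ratio: 0.53715 / 0.31398 = cos 15.19° / cos 55.66° ≈ 1.7108.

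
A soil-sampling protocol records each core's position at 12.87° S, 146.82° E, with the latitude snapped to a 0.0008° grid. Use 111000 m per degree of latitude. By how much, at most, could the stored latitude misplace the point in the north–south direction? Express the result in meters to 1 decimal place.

With a 0.0008° grid the true value lies within half a step, ±0.0008°/2 = ±0.0004°, of the stored one.
Along the meridian that is 0.0004° × 111000 m/° = 44.4 m.

44.4 meters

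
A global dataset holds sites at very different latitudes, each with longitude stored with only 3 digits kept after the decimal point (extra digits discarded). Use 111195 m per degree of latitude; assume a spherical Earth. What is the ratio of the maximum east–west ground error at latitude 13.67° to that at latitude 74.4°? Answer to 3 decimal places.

3.613

Truncating at 3 decimal places can drop up to a full unit in the last place, so the longitude may be off by as much as 0.001°.
Error at 13.67° = 0.001° × 111195 × cos 13.67° ≈ 111.2 × 0.9717 = 108.05 m.
Error at 74.4° = 0.001° × 111195 × cos 74.4° ≈ 111.2 × 0.2689 = 29.903 m.
Ratio: 108.05 / 29.903 = cos 13.67° / cos 74.4° ≈ 3.6132.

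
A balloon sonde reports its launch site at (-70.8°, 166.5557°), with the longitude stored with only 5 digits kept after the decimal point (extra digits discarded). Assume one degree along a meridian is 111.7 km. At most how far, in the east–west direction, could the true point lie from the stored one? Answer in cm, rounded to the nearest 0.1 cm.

36.7 cm

Truncating at 5 decimal places can drop up to a full unit in the last place, so the longitude may be off by as much as 1e-05°.
Parallels shrink by cos φ, so at 70.8° a degree of longitude is 111700 × 0.3289 ≈ 36734.4 m.
East–west error: 1e-05° × 36734.4 m/° ≈ 0.367344 m.
That is 0.367344 m = 36.734 cm.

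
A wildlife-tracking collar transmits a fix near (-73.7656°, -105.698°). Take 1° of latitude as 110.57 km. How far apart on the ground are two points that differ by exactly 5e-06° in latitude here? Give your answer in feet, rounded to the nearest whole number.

2 feet

5e-06° × 110570 m/° = 0.55285 m.
Converting: 0.55285 m × 3.2808 ft/m ≈ 1.8138 ft.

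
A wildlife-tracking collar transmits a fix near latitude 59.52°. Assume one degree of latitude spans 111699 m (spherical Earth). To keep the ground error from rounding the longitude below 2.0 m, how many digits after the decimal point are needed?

5 decimal places

At 59.52° one degree of longitude covers 111699 × cos 59.52° ≈ 111699 × 0.5072 ≈ 56657.9 m.
N decimal places → at most half a unit in the last place, 0.5 × 10⁻ᴺ° = 56657.9/2 × 10⁻ᴺ m.
Setting 28329 × 10⁻ᴺ ≤ 2.0 gives 10ᴺ ≥ 1.416e+04, i.e. N ≥ 4.15.
So 5 decimal places suffice (0.283 m); 4 would allow up to 2.83 m.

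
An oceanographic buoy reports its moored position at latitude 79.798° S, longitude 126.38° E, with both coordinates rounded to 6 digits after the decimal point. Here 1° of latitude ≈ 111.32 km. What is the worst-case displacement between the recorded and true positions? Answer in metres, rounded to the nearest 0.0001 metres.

Rounding to 6 decimal places leaves each coordinate within ±5e-07° of the true value.
N–S: 5e-07° × 111320 m/° = 0.05566 m.
East–west component at 79.798°: 5e-07° × 111320 × cos 79.798° ≈ 5e-07 × 19716.9 ≈ 0.00985845 m.
Combining orthogonally: (0.05566² + 0.00985845²)^½ ≈ 0.0565263 m.

0.0565 metres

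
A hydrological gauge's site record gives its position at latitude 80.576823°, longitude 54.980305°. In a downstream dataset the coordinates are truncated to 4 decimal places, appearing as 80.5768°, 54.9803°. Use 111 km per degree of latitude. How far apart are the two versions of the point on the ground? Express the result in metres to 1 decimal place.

2.6 metres

Δlat = 80.576823 − 80.5768 = +0.000023°; Δlon = 54.980305 − 54.9803 = +0.000005°.
N–S: 0.000023° × 111000 m/° = 2.553 m.
East–west at this latitude: 0.000005° × 111000 × cos 80.5768° ≈ 0.000005 × 18173.5 = 0.0908676 m.
Combined displacement = (2.553² + 0.0908676²)^½ ≈ 2.55462 m.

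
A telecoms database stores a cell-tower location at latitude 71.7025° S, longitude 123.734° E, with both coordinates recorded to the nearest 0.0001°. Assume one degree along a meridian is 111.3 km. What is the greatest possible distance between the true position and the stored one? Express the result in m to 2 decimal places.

Rounding to 4 decimal places leaves each coordinate within ±5e-05° of the true value.
N–S: 5e-05° × 111300 m/° = 5.565 m.
East–west component at 71.7025°: 5e-05° × 111300 × cos 71.7025° ≈ 5e-05 × 34942.7 ≈ 1.74714 m.
The two errors are perpendicular, so the maximum displacement is √(5.565² + 1.74714²) ≈ 5.83281 m.

5.83 m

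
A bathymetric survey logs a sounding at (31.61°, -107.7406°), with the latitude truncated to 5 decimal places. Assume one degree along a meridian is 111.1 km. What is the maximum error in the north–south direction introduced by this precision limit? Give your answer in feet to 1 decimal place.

Truncating at 5 decimal places can drop up to a full unit in the last place, so the latitude may be off by as much as 1e-05°.
North–south distance: 1e-05° × 111100 m/° = 1.111 m.
Converting: 1.111 m × 3.2808 ft/m ≈ 3.645 ft.

3.6 feet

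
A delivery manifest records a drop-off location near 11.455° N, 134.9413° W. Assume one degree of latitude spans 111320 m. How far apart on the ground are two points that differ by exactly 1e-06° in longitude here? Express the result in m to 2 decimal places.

At 11.455° a degree of longitude is 111320 × cos 11.455° ≈ 109103 m, so 1e-06° corresponds to 0.109103 m.

0.11 m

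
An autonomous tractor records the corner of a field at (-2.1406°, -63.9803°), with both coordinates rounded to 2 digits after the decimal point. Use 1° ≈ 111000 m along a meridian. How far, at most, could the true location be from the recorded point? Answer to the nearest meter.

Rounding to 2 decimal places leaves each coordinate within ±0.005° of the true value.
North–south component: 0.005° × 111000 = 555 m.
Longitude error → 0.005 × 111000 × cos 2.1406° = 0.005 × 111000 × 0.9993 ≈ 554.613 m.
Worst case both components are at the extreme and orthogonal: √(555² + 554.613²) ≈ 784.615 m.

785 meters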